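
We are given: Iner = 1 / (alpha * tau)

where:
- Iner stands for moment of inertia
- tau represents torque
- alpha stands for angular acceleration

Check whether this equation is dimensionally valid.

No

Iner (moment of inertia) has dimensions [L^2 M].
tau (torque) has dimensions [L^2 M T^-2].
alpha (angular acceleration) has dimensions [T^-2].

Left side: [L^2 M]
Right side: [L^-2 M^-1 T^4]

The two sides have different dimensions, so the equation is NOT dimensionally consistent.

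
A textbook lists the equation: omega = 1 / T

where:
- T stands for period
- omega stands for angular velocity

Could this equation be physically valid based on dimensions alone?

Yes

T (period) has dimensions [T].
omega (angular velocity) has dimensions [T^-1].

Left side: [T^-1]
Right side: [T^-1]

Both sides have the same dimensions, so the equation is dimensionally consistent.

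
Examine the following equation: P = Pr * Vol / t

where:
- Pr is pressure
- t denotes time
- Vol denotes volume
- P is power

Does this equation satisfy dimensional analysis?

Yes

Pr (pressure) has dimensions [L^-1 M T^-2].
t (time) has dimensions [T].
Vol (volume) has dimensions [L^3].
P (power) has dimensions [L^2 M T^-3].

Left side: [L^2 M T^-3]
Right side: [L^2 M T^-3]

Both sides have the same dimensions, so the equation is dimensionally consistent.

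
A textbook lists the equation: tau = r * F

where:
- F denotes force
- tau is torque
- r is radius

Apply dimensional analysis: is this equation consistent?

Yes

F (force) has dimensions [L M T^-2].
tau (torque) has dimensions [L^2 M T^-2].
r (radius) has dimensions [L].

Left side: [L^2 M T^-2]
Right side: [L^2 M T^-2]

Both sides have the same dimensions, so the equation is dimensionally consistent.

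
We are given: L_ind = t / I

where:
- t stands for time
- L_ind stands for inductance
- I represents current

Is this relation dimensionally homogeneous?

No

t (time) has dimensions [T].
L_ind (inductance) has dimensions [I^-2 L^2 M T^-2].
I (current) has dimensions [I].

Left side: [I^-2 L^2 M T^-2]
Right side: [I^-1 T]

The two sides have different dimensions, so the equation is NOT dimensionally consistent.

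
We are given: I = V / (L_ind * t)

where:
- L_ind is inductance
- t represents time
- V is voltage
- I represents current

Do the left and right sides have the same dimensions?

No

L_ind (inductance) has dimensions [I^-2 L^2 M T^-2].
t (time) has dimensions [T].
V (voltage) has dimensions [I^-1 L^2 M T^-3].
I (current) has dimensions [I].

Left side: [I]
Right side: [I T^-2]

The two sides have different dimensions, so the equation is NOT dimensionally consistent.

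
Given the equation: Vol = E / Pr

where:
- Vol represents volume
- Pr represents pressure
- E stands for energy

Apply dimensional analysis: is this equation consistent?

Yes

Vol (volume) has dimensions [L^3].
Pr (pressure) has dimensions [L^-1 M T^-2].
E (energy) has dimensions [L^2 M T^-2].

Left side: [L^3]
Right side: [L^3]

Both sides have the same dimensions, so the equation is dimensionally consistent.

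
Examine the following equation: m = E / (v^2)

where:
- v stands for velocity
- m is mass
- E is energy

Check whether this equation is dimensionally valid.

Yes

v (velocity) has dimensions [L T^-1].
m (mass) has dimensions [M].
E (energy) has dimensions [L^2 M T^-2].

Left side: [M]
Right side: [M]

Both sides have the same dimensions, so the equation is dimensionally consistent.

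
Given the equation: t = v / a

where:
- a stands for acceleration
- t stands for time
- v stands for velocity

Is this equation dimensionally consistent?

Yes

a (acceleration) has dimensions [L T^-2].
t (time) has dimensions [T].
v (velocity) has dimensions [L T^-1].

Left side: [T]
Right side: [T]

Both sides have the same dimensions, so the equation is dimensionally consistent.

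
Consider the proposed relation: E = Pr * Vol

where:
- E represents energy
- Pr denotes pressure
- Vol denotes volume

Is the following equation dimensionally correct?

Yes

E (energy) has dimensions [L^2 M T^-2].
Pr (pressure) has dimensions [L^-1 M T^-2].
Vol (volume) has dimensions [L^3].

Left side: [L^2 M T^-2]
Right side: [L^2 M T^-2]

Both sides have the same dimensions, so the equation is dimensionally consistent.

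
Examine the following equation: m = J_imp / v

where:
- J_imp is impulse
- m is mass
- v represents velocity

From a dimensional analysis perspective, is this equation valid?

Yes

J_imp (impulse) has dimensions [L M T^-1].
m (mass) has dimensions [M].
v (velocity) has dimensions [L T^-1].

Left side: [M]
Right side: [M]

Both sides have the same dimensions, so the equation is dimensionally consistent.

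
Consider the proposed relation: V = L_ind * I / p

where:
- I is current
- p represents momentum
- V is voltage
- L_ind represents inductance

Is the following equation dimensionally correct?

No

I (current) has dimensions [I].
p (momentum) has dimensions [L M T^-1].
V (voltage) has dimensions [I^-1 L^2 M T^-3].
L_ind (inductance) has dimensions [I^-2 L^2 M T^-2].

Left side: [I^-1 L^2 M T^-3]
Right side: [I^-1 L T^-1]

The two sides have different dimensions, so the equation is NOT dimensionally consistent.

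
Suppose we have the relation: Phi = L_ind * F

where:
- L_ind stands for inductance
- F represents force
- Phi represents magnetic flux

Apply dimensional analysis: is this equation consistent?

No

L_ind (inductance) has dimensions [I^-2 L^2 M T^-2].
F (force) has dimensions [L M T^-2].
Phi (magnetic flux) has dimensions [I^-1 L^2 M T^-2].

Left side: [I^-1 L^2 M T^-2]
Right side: [I^-2 L^3 M^2 T^-4]

The two sides have different dimensions, so the equation is NOT dimensionally consistent.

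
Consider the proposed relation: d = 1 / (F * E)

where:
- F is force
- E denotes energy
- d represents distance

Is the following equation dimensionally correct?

No

F (force) has dimensions [L M T^-2].
E (energy) has dimensions [L^2 M T^-2].
d (distance) has dimensions [L].

Left side: [L]
Right side: [L^-3 M^-2 T^4]

The two sides have different dimensions, so the equation is NOT dimensionally consistent.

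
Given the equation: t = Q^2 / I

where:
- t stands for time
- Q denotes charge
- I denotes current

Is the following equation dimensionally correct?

No

t (time) has dimensions [T].
Q (charge) has dimensions [I T].
I (current) has dimensions [I].

Left side: [T]
Right side: [I T^2]

The two sides have different dimensions, so the equation is NOT dimensionally consistent.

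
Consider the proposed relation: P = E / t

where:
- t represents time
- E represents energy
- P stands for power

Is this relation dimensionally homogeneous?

Yes

t (time) has dimensions [T].
E (energy) has dimensions [L^2 M T^-2].
P (power) has dimensions [L^2 M T^-3].

Left side: [L^2 M T^-3]
Right side: [L^2 M T^-3]

Both sides have the same dimensions, so the equation is dimensionally consistent.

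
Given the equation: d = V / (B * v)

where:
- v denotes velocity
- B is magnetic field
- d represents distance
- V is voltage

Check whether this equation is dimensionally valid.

Yes

v (velocity) has dimensions [L T^-1].
B (magnetic field) has dimensions [I^-1 M T^-2].
d (distance) has dimensions [L].
V (voltage) has dimensions [I^-1 L^2 M T^-3].

Left side: [L]
Right side: [L]

Both sides have the same dimensions, so the equation is dimensionally consistent.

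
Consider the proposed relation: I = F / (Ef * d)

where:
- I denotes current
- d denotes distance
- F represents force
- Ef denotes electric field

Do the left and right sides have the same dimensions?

No

I (current) has dimensions [I].
d (distance) has dimensions [L].
F (force) has dimensions [L M T^-2].
Ef (electric field) has dimensions [I^-1 L M T^-3].

Left side: [I]
Right side: [I L^-1 T]

The two sides have different dimensions, so the equation is NOT dimensionally consistent.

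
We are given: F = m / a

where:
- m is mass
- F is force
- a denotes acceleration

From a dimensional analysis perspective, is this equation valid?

No

m (mass) has dimensions [M].
F (force) has dimensions [L M T^-2].
a (acceleration) has dimensions [L T^-2].

Left side: [L M T^-2]
Right side: [L^-1 M T^2]

The two sides have different dimensions, so the equation is NOT dimensionally consistent.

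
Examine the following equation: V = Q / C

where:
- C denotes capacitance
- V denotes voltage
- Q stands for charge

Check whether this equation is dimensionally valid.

Yes

C (capacitance) has dimensions [I^2 L^-2 M^-1 T^4].
V (voltage) has dimensions [I^-1 L^2 M T^-3].
Q (charge) has dimensions [I T].

Left side: [I^-1 L^2 M T^-3]
Right side: [I^-1 L^2 M T^-3]

Both sides have the same dimensions, so the equation is dimensionally consistent.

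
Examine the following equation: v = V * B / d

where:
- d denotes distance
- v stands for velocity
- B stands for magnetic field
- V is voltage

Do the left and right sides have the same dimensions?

No

d (distance) has dimensions [L].
v (velocity) has dimensions [L T^-1].
B (magnetic field) has dimensions [I^-1 M T^-2].
V (voltage) has dimensions [I^-1 L^2 M T^-3].

Left side: [L T^-1]
Right side: [I^-2 L M^2 T^-5]

The two sides have different dimensions, so the equation is NOT dimensionally consistent.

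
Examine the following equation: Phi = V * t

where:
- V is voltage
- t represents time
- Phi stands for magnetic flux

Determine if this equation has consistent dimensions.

Yes

V (voltage) has dimensions [I^-1 L^2 M T^-3].
t (time) has dimensions [T].
Phi (magnetic flux) has dimensions [I^-1 L^2 M T^-2].

Left side: [I^-1 L^2 M T^-2]
Right side: [I^-1 L^2 M T^-2]

Both sides have the same dimensions, so the equation is dimensionally consistent.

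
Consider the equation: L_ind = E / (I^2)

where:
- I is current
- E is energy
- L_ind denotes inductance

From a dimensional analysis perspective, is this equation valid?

Yes

I (current) has dimensions [I].
E (energy) has dimensions [L^2 M T^-2].
L_ind (inductance) has dimensions [I^-2 L^2 M T^-2].

Left side: [I^-2 L^2 M T^-2]
Right side: [I^-2 L^2 M T^-2]

Both sides have the same dimensions, so the equation is dimensionally consistent.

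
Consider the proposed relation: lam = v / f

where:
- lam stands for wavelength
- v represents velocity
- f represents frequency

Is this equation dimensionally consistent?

Yes

lam (wavelength) has dimensions [L].
v (velocity) has dimensions [L T^-1].
f (frequency) has dimensions [T^-1].

Left side: [L]
Right side: [L]

Both sides have the same dimensions, so the equation is dimensionally consistent.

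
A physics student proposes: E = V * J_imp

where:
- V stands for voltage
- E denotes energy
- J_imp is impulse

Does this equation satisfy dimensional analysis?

No

V (voltage) has dimensions [I^-1 L^2 M T^-3].
E (energy) has dimensions [L^2 M T^-2].
J_imp (impulse) has dimensions [L M T^-1].

Left side: [L^2 M T^-2]
Right side: [I^-1 L^3 M^2 T^-4]

The two sides have different dimensions, so the equation is NOT dimensionally consistent.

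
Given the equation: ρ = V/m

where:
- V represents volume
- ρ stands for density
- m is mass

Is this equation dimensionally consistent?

No

V (volume) has dimensions [L^3].
ρ (density) has dimensions [L^-3 M].
m (mass) has dimensions [M].

Left side: [L^-3 M]
Right side: [L^3 M^-1]

The two sides have different dimensions, so the equation is NOT dimensionally consistent.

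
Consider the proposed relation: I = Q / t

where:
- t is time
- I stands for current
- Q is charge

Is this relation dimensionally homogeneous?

Yes

t (time) has dimensions [T].
I (current) has dimensions [I].
Q (charge) has dimensions [I T].

Left side: [I]
Right side: [I]

Both sides have the same dimensions, so the equation is dimensionally consistent.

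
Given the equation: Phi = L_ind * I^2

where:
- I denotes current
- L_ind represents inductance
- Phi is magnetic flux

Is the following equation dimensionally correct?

No

I (current) has dimensions [I].
L_ind (inductance) has dimensions [I^-2 L^2 M T^-2].
Phi (magnetic flux) has dimensions [I^-1 L^2 M T^-2].

Left side: [I^-1 L^2 M T^-2]
Right side: [L^2 M T^-2]

The two sides have different dimensions, so the equation is NOT dimensionally consistent.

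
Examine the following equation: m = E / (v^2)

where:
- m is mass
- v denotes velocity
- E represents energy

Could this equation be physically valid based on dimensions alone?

Yes

m (mass) has dimensions [M].
v (velocity) has dimensions [L T^-1].
E (energy) has dimensions [L^2 M T^-2].

Left side: [M]
Right side: [M]

Both sides have the same dimensions, so the equation is dimensionally consistent.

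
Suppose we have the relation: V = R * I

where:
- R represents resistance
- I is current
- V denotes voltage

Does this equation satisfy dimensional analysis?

Yes

R (resistance) has dimensions [I^-2 L^2 M T^-3].
I (current) has dimensions [I].
V (voltage) has dimensions [I^-1 L^2 M T^-3].

Left side: [I^-1 L^2 M T^-3]
Right side: [I^-1 L^2 M T^-3]

Both sides have the same dimensions, so the equation is dimensionally consistent.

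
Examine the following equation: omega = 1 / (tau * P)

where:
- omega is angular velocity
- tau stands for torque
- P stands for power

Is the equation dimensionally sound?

No

omega (angular velocity) has dimensions [T^-1].
tau (torque) has dimensions [L^2 M T^-2].
P (power) has dimensions [L^2 M T^-3].

Left side: [T^-1]
Right side: [L^-4 M^-2 T^5]

The two sides have different dimensions, so the equation is NOT dimensionally consistent.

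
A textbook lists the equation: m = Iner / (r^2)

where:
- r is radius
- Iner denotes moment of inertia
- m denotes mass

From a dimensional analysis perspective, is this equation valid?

Yes

r (radius) has dimensions [L].
Iner (moment of inertia) has dimensions [L^2 M].
m (mass) has dimensions [M].

Left side: [M]
Right side: [M]

Both sides have the same dimensions, so the equation is dimensionally consistent.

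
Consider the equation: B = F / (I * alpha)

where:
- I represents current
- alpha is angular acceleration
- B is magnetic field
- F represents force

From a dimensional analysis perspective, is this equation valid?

No

I (current) has dimensions [I].
alpha (angular acceleration) has dimensions [T^-2].
B (magnetic field) has dimensions [I^-1 M T^-2].
F (force) has dimensions [L M T^-2].

Left side: [I^-1 M T^-2]
Right side: [I^-1 L M]

The two sides have different dimensions, so the equation is NOT dimensionally consistent.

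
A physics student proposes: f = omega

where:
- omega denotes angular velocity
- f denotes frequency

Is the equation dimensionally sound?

Yes

omega (angular velocity) has dimensions [T^-1].
f (frequency) has dimensions [T^-1].

Left side: [T^-1]
Right side: [T^-1]

Both sides have the same dimensions, so the equation is dimensionally consistent.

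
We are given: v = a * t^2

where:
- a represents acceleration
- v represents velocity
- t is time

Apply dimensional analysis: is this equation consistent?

No

a (acceleration) has dimensions [L T^-2].
v (velocity) has dimensions [L T^-1].
t (time) has dimensions [T].

Left side: [L T^-1]
Right side: [L]

The two sides have different dimensions, so the equation is NOT dimensionally consistent.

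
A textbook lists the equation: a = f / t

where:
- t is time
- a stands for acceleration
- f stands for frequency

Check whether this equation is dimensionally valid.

No

t (time) has dimensions [T].
a (acceleration) has dimensions [L T^-2].
f (frequency) has dimensions [T^-1].

Left side: [L T^-2]
Right side: [T^-2]

The two sides have different dimensions, so the equation is NOT dimensionally consistent.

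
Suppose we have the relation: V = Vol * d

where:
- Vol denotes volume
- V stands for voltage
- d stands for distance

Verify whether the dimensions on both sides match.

No

Vol (volume) has dimensions [L^3].
V (voltage) has dimensions [I^-1 L^2 M T^-3].
d (distance) has dimensions [L].

Left side: [I^-1 L^2 M T^-3]
Right side: [L^4]

The two sides have different dimensions, so the equation is NOT dimensionally consistent.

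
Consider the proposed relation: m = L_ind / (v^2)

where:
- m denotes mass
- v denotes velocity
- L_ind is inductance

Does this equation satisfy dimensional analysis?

No

m (mass) has dimensions [M].
v (velocity) has dimensions [L T^-1].
L_ind (inductance) has dimensions [I^-2 L^2 M T^-2].

Left side: [M]
Right side: [I^-2 M]

The two sides have different dimensions, so the equation is NOT dimensionally consistent.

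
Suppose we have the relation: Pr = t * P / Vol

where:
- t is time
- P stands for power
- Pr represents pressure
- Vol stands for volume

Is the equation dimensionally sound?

Yes

t (time) has dimensions [T].
P (power) has dimensions [L^2 M T^-3].
Pr (pressure) has dimensions [L^-1 M T^-2].
Vol (volume) has dimensions [L^3].

Left side: [L^-1 M T^-2]
Right side: [L^-1 M T^-2]

Both sides have the same dimensions, so the equation is dimensionally consistent.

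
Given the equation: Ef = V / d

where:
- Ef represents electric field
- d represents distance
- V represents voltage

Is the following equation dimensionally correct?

Yes

Ef (electric field) has dimensions [I^-1 L M T^-3].
d (distance) has dimensions [L].
V (voltage) has dimensions [I^-1 L^2 M T^-3].

Left side: [I^-1 L M T^-3]
Right side: [I^-1 L M T^-3]

Both sides have the same dimensions, so the equation is dimensionally consistent.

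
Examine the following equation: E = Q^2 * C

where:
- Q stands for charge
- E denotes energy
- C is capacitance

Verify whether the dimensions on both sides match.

No

Q (charge) has dimensions [I T].
E (energy) has dimensions [L^2 M T^-2].
C (capacitance) has dimensions [I^2 L^-2 M^-1 T^4].

Left side: [L^2 M T^-2]
Right side: [I^4 L^-2 M^-1 T^6]

The two sides have different dimensions, so the equation is NOT dimensionally consistent.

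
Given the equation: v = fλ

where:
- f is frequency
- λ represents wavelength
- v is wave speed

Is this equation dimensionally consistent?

Yes

f (frequency) has dimensions [T^-1].
λ (wavelength) has dimensions [L].
v (wave speed) has dimensions [L T^-1].

Left side: [L T^-1]
Right side: [L T^-1]

Both sides have the same dimensions, so the equation is dimensionally consistent.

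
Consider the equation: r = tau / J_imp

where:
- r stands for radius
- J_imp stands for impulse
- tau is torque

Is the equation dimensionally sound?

No

r (radius) has dimensions [L].
J_imp (impulse) has dimensions [L M T^-1].
tau (torque) has dimensions [L^2 M T^-2].

Left side: [L]
Right side: [L T^-1]

The two sides have different dimensions, so the equation is NOT dimensionally consistent.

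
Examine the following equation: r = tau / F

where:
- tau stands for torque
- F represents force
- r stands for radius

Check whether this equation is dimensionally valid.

Yes

tau (torque) has dimensions [L^2 M T^-2].
F (force) has dimensions [L M T^-2].
r (radius) has dimensions [L].

Left side: [L]
Right side: [L]

Both sides have the same dimensions, so the equation is dimensionally consistent.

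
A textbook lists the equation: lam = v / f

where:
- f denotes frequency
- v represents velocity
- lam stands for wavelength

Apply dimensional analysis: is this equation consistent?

Yes

f (frequency) has dimensions [T^-1].
v (velocity) has dimensions [L T^-1].
lam (wavelength) has dimensions [L].

Left side: [L]
Right side: [L]

Both sides have the same dimensions, so the equation is dimensionally consistent.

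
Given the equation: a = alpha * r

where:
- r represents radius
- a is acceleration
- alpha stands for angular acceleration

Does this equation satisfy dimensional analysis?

Yes

r (radius) has dimensions [L].
a (acceleration) has dimensions [L T^-2].
alpha (angular acceleration) has dimensions [T^-2].

Left side: [L T^-2]
Right side: [L T^-2]

Both sides have the same dimensions, so the equation is dimensionally consistent.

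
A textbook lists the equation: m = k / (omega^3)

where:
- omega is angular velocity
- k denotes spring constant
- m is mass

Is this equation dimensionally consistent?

No

omega (angular velocity) has dimensions [T^-1].
k (spring constant) has dimensions [M T^-2].
m (mass) has dimensions [M].

Left side: [M]
Right side: [M T]

The two sides have different dimensions, so the equation is NOT dimensionally consistent.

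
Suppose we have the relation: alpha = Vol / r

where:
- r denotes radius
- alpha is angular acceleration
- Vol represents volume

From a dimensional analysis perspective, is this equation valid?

No

r (radius) has dimensions [L].
alpha (angular acceleration) has dimensions [T^-2].
Vol (volume) has dimensions [L^3].

Left side: [T^-2]
Right side: [L^2]

The two sides have different dimensions, so the equation is NOT dimensionally consistent.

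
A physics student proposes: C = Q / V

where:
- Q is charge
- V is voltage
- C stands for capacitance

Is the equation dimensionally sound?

Yes

Q (charge) has dimensions [I T].
V (voltage) has dimensions [I^-1 L^2 M T^-3].
C (capacitance) has dimensions [I^2 L^-2 M^-1 T^4].

Left side: [I^2 L^-2 M^-1 T^4]
Right side: [I^2 L^-2 M^-1 T^4]

Both sides have the same dimensions, so the equation is dimensionally consistent.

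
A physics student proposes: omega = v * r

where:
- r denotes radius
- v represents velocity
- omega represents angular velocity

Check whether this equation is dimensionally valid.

No

r (radius) has dimensions [L].
v (velocity) has dimensions [L T^-1].
omega (angular velocity) has dimensions [T^-1].

Left side: [T^-1]
Right side: [L^2 T^-1]

The two sides have different dimensions, so the equation is NOT dimensionally consistent.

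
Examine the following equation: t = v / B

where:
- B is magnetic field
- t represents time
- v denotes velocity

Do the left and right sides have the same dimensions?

No

B (magnetic field) has dimensions [I^-1 M T^-2].
t (time) has dimensions [T].
v (velocity) has dimensions [L T^-1].

Left side: [T]
Right side: [I L M^-1 T]

The two sides have different dimensions, so the equation is NOT dimensionally consistent.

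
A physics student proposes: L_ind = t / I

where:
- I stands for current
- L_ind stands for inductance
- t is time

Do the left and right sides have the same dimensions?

No

I (current) has dimensions [I].
L_ind (inductance) has dimensions [I^-2 L^2 M T^-2].
t (time) has dimensions [T].

Left side: [I^-2 L^2 M T^-2]
Right side: [I^-1 T]

The two sides have different dimensions, so the equation is NOT dimensionally consistent.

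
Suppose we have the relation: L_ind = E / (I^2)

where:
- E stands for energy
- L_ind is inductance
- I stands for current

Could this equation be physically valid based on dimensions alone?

Yes

E (energy) has dimensions [L^2 M T^-2].
L_ind (inductance) has dimensions [I^-2 L^2 M T^-2].
I (current) has dimensions [I].

Left side: [I^-2 L^2 M T^-2]
Right side: [I^-2 L^2 M T^-2]

Both sides have the same dimensions, so the equation is dimensionally consistent.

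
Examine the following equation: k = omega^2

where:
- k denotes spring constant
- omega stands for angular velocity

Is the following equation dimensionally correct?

No

k (spring constant) has dimensions [M T^-2].
omega (angular velocity) has dimensions [T^-1].

Left side: [M T^-2]
Right side: [T^-2]

The two sides have different dimensions, so the equation is NOT dimensionally consistent.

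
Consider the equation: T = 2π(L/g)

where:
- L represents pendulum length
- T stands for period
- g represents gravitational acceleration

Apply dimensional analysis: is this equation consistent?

No

L (pendulum length) has dimensions [L].
T (period) has dimensions [T].
g (gravitational acceleration) has dimensions [L T^-2].

Left side: [T]
Right side: [T^2]

The two sides have different dimensions, so the equation is NOT dimensionally consistent.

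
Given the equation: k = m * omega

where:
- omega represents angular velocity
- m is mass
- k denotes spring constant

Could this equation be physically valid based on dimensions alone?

No

omega (angular velocity) has dimensions [T^-1].
m (mass) has dimensions [M].
k (spring constant) has dimensions [M T^-2].

Left side: [M T^-2]
Right side: [M T^-1]

The two sides have different dimensions, so the equation is NOT dimensionally consistent.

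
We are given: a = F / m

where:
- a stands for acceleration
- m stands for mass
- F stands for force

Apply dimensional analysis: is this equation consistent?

Yes

a (acceleration) has dimensions [L T^-2].
m (mass) has dimensions [M].
F (force) has dimensions [L M T^-2].

Left side: [L T^-2]
Right side: [L T^-2]

Both sides have the same dimensions, so the equation is dimensionally consistent.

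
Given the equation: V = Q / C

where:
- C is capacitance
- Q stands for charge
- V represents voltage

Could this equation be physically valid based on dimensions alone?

Yes

C (capacitance) has dimensions [I^2 L^-2 M^-1 T^4].
Q (charge) has dimensions [I T].
V (voltage) has dimensions [I^-1 L^2 M T^-3].

Left side: [I^-1 L^2 M T^-3]
Right side: [I^-1 L^2 M T^-3]

Both sides have the same dimensions, so the equation is dimensionally consistent.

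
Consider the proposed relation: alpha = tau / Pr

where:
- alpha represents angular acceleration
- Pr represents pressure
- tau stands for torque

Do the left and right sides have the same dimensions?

No

alpha (angular acceleration) has dimensions [T^-2].
Pr (pressure) has dimensions [L^-1 M T^-2].
tau (torque) has dimensions [L^2 M T^-2].

Left side: [T^-2]
Right side: [L^3]

The two sides have different dimensions, so the equation is NOT dimensionally consistent.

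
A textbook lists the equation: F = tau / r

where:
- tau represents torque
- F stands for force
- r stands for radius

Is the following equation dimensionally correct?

Yes

tau (torque) has dimensions [L^2 M T^-2].
F (force) has dimensions [L M T^-2].
r (radius) has dimensions [L].

Left side: [L M T^-2]
Right side: [L M T^-2]

Both sides have the same dimensions, so the equation is dimensionally consistent.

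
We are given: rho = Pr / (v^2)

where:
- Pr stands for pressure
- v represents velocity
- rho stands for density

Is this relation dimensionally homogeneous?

Yes

Pr (pressure) has dimensions [L^-1 M T^-2].
v (velocity) has dimensions [L T^-1].
rho (density) has dimensions [L^-3 M].

Left side: [L^-3 M]
Right side: [L^-3 M]

Both sides have the same dimensions, so the equation is dimensionally consistent.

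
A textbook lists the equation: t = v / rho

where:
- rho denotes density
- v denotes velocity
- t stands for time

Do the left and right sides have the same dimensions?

No

rho (density) has dimensions [L^-3 M].
v (velocity) has dimensions [L T^-1].
t (time) has dimensions [T].

Left side: [T]
Right side: [L^4 M^-1 T^-1]

The two sides have different dimensions, so the equation is NOT dimensionally consistent.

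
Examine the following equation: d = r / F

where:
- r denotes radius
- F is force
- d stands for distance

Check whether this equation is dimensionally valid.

No

r (radius) has dimensions [L].
F (force) has dimensions [L M T^-2].
d (distance) has dimensions [L].

Left side: [L]
Right side: [M^-1 T^2]

The two sides have different dimensions, so the equation is NOT dimensionally consistent.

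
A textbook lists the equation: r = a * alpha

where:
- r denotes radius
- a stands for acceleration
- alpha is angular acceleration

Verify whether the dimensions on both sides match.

No

r (radius) has dimensions [L].
a (acceleration) has dimensions [L T^-2].
alpha (angular acceleration) has dimensions [T^-2].

Left side: [L]
Right side: [L T^-4]

The two sides have different dimensions, so the equation is NOT dimensionally consistent.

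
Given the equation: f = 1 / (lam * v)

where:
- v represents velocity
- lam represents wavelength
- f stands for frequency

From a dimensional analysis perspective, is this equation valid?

No

v (velocity) has dimensions [L T^-1].
lam (wavelength) has dimensions [L].
f (frequency) has dimensions [T^-1].

Left side: [T^-1]
Right side: [L^-2 T]

The two sides have different dimensions, so the equation is NOT dimensionally consistent.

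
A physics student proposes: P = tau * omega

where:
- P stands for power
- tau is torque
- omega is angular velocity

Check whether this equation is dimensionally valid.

Yes

P (power) has dimensions [L^2 M T^-3].
tau (torque) has dimensions [L^2 M T^-2].
omega (angular velocity) has dimensions [T^-1].

Left side: [L^2 M T^-3]
Right side: [L^2 M T^-3]

Both sides have the same dimensions, so the equation is dimensionally consistent.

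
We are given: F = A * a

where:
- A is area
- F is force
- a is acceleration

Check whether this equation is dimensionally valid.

No

A (area) has dimensions [L^2].
F (force) has dimensions [L M T^-2].
a (acceleration) has dimensions [L T^-2].

Left side: [L M T^-2]
Right side: [L^3 T^-2]

The two sides have different dimensions, so the equation is NOT dimensionally consistent.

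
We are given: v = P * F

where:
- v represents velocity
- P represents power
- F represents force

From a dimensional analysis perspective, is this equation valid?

No

v (velocity) has dimensions [L T^-1].
P (power) has dimensions [L^2 M T^-3].
F (force) has dimensions [L M T^-2].

Left side: [L T^-1]
Right side: [L^3 M^2 T^-5]

The two sides have different dimensions, so the equation is NOT dimensionally consistent.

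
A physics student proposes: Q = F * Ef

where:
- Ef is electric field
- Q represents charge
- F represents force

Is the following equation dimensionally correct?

No

Ef (electric field) has dimensions [I^-1 L M T^-3].
Q (charge) has dimensions [I T].
F (force) has dimensions [L M T^-2].

Left side: [I T]
Right side: [I^-1 L^2 M^2 T^-5]

The two sides have different dimensions, so the equation is NOT dimensionally consistent.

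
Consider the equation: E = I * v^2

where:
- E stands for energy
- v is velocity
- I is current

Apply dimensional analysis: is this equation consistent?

No

E (energy) has dimensions [L^2 M T^-2].
v (velocity) has dimensions [L T^-1].
I (current) has dimensions [I].

Left side: [L^2 M T^-2]
Right side: [I L^2 T^-2]

The two sides have different dimensions, so the equation is NOT dimensionally consistent.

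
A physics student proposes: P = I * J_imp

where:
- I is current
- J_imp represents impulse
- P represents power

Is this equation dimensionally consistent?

No

I (current) has dimensions [I].
J_imp (impulse) has dimensions [L M T^-1].
P (power) has dimensions [L^2 M T^-3].

Left side: [L^2 M T^-3]
Right side: [I L M T^-1]

The two sides have different dimensions, so the equation is NOT dimensionally consistent.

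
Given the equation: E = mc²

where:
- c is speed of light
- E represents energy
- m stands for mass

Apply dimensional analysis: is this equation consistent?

Yes

c (speed of light) has dimensions [L T^-1].
E (energy) has dimensions [L^2 M T^-2].
m (mass) has dimensions [M].

Left side: [L^2 M T^-2]
Right side: [L^2 M T^-2]

Both sides have the same dimensions, so the equation is dimensionally consistent.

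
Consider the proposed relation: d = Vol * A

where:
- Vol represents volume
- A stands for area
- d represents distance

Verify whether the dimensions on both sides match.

No

Vol (volume) has dimensions [L^3].
A (area) has dimensions [L^2].
d (distance) has dimensions [L].

Left side: [L]
Right side: [L^5]

The two sides have different dimensions, so the equation is NOT dimensionally consistent.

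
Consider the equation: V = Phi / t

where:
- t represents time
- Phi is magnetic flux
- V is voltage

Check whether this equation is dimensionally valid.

Yes

t (time) has dimensions [T].
Phi (magnetic flux) has dimensions [I^-1 L^2 M T^-2].
V (voltage) has dimensions [I^-1 L^2 M T^-3].

Left side: [I^-1 L^2 M T^-3]
Right side: [I^-1 L^2 M T^-3]

Both sides have the same dimensions, so the equation is dimensionally consistent.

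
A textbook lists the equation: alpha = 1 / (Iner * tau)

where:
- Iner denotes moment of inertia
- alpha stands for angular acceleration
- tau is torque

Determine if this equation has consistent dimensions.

No

Iner (moment of inertia) has dimensions [L^2 M].
alpha (angular acceleration) has dimensions [T^-2].
tau (torque) has dimensions [L^2 M T^-2].

Left side: [T^-2]
Right side: [L^-4 M^-2 T^2]

The two sides have different dimensions, so the equation is NOT dimensionally consistent.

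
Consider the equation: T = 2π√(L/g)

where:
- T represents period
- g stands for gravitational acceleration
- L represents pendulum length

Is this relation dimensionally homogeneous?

Yes

T (period) has dimensions [T].
g (gravitational acceleration) has dimensions [L T^-2].
L (pendulum length) has dimensions [L].

Left side: [T]
Right side: [T]

Both sides have the same dimensions, so the equation is dimensionally consistent.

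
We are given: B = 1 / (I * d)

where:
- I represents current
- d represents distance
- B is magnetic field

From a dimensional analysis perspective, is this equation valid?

No

I (current) has dimensions [I].
d (distance) has dimensions [L].
B (magnetic field) has dimensions [I^-1 M T^-2].

Left side: [I^-1 M T^-2]
Right side: [I^-1 L^-1]

The two sides have different dimensions, so the equation is NOT dimensionally consistent.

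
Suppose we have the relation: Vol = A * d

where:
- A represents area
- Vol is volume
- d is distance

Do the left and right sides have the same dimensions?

Yes

A (area) has dimensions [L^2].
Vol (volume) has dimensions [L^3].
d (distance) has dimensions [L].

Left side: [L^3]
Right side: [L^3]

Both sides have the same dimensions, so the equation is dimensionally consistent.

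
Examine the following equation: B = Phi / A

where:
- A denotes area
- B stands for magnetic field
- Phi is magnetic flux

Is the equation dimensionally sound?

Yes

A (area) has dimensions [L^2].
B (magnetic field) has dimensions [I^-1 M T^-2].
Phi (magnetic flux) has dimensions [I^-1 L^2 M T^-2].

Left side: [I^-1 M T^-2]
Right side: [I^-1 M T^-2]

Both sides have the same dimensions, so the equation is dimensionally consistent.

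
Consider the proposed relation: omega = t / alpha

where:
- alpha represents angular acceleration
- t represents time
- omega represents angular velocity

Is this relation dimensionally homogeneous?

No

alpha (angular acceleration) has dimensions [T^-2].
t (time) has dimensions [T].
omega (angular velocity) has dimensions [T^-1].

Left side: [T^-1]
Right side: [T^3]

The two sides have different dimensions, so the equation is NOT dimensionally consistent.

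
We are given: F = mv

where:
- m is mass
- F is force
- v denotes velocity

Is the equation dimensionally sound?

No

m (mass) has dimensions [M].
F (force) has dimensions [L M T^-2].
v (velocity) has dimensions [L T^-1].

Left side: [L M T^-2]
Right side: [L M T^-1]

The two sides have different dimensions, so the equation is NOT dimensionally consistent.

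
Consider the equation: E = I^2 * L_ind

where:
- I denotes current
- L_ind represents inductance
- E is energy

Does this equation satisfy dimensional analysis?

Yes

I (current) has dimensions [I].
L_ind (inductance) has dimensions [I^-2 L^2 M T^-2].
E (energy) has dimensions [L^2 M T^-2].

Left side: [L^2 M T^-2]
Right side: [L^2 M T^-2]

Both sides have the same dimensions, so the equation is dimensionally consistent.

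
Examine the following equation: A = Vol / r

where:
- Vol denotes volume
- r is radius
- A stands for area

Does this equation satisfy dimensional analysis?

Yes

Vol (volume) has dimensions [L^3].
r (radius) has dimensions [L].
A (area) has dimensions [L^2].

Left side: [L^2]
Right side: [L^2]

Both sides have the same dimensions, so the equation is dimensionally consistent.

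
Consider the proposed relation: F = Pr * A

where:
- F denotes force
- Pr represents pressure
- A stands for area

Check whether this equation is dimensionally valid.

Yes

F (force) has dimensions [L M T^-2].
Pr (pressure) has dimensions [L^-1 M T^-2].
A (area) has dimensions [L^2].

Left side: [L M T^-2]
Right side: [L M T^-2]

Both sides have the same dimensions, so the equation is dimensionally consistent.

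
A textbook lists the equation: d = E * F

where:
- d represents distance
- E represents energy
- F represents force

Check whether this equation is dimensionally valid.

No

d (distance) has dimensions [L].
E (energy) has dimensions [L^2 M T^-2].
F (force) has dimensions [L M T^-2].

Left side: [L]
Right side: [L^3 M^2 T^-4]

The two sides have different dimensions, so the equation is NOT dimensionally consistent.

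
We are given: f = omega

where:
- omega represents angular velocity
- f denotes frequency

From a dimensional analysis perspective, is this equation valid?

Yes

omega (angular velocity) has dimensions [T^-1].
f (frequency) has dimensions [T^-1].

Left side: [T^-1]
Right side: [T^-1]

Both sides have the same dimensions, so the equation is dimensionally consistent.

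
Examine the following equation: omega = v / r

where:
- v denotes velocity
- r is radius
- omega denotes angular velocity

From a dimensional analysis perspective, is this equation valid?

Yes

v (velocity) has dimensions [L T^-1].
r (radius) has dimensions [L].
omega (angular velocity) has dimensions [T^-1].

Left side: [T^-1]
Right side: [T^-1]

Both sides have the same dimensions, so the equation is dimensionally consistent.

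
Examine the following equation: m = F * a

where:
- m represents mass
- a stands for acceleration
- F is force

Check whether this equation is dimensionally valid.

No

m (mass) has dimensions [M].
a (acceleration) has dimensions [L T^-2].
F (force) has dimensions [L M T^-2].

Left side: [M]
Right side: [L^2 M T^-4]

The two sides have different dimensions, so the equation is NOT dimensionally consistent.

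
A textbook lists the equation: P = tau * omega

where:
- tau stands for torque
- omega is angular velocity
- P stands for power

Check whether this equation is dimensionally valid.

Yes

tau (torque) has dimensions [L^2 M T^-2].
omega (angular velocity) has dimensions [T^-1].
P (power) has dimensions [L^2 M T^-3].

Left side: [L^2 M T^-3]
Right side: [L^2 M T^-3]

Both sides have the same dimensions, so the equation is dimensionally consistent.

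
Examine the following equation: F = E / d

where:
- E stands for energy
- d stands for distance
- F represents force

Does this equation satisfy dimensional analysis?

Yes

E (energy) has dimensions [L^2 M T^-2].
d (distance) has dimensions [L].
F (force) has dimensions [L M T^-2].

Left side: [L M T^-2]
Right side: [L M T^-2]

Both sides have the same dimensions, so the equation is dimensionally consistent.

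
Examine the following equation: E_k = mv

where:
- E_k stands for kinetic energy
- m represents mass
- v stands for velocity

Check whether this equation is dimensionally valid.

No

E_k (kinetic energy) has dimensions [L^2 M T^-2].
m (mass) has dimensions [M].
v (velocity) has dimensions [L T^-1].

Left side: [L^2 M T^-2]
Right side: [L M T^-1]

The two sides have different dimensions, so the equation is NOT dimensionally consistent.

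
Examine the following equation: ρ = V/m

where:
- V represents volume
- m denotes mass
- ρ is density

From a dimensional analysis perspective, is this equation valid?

No

V (volume) has dimensions [L^3].
m (mass) has dimensions [M].
ρ (density) has dimensions [L^-3 M].

Left side: [L^-3 M]
Right side: [L^3 M^-1]

The two sides have different dimensions, so the equation is NOT dimensionally consistent.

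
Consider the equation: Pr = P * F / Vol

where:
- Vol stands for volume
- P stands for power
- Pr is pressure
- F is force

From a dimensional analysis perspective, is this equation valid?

No

Vol (volume) has dimensions [L^3].
P (power) has dimensions [L^2 M T^-3].
Pr (pressure) has dimensions [L^-1 M T^-2].
F (force) has dimensions [L M T^-2].

Left side: [L^-1 M T^-2]
Right side: [M^2 T^-5]

The two sides have different dimensions, so the equation is NOT dimensionally consistent.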